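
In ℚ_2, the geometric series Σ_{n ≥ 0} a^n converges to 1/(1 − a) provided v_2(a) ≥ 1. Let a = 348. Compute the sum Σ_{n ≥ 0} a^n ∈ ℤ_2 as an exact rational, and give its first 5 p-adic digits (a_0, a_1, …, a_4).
Σ a^n = 1/(1 − a) = -1/347;  first 5 digits = (1, 0, 1, 1, 0)

v_2(a) = 2 ≥ 1, so the series converges in ℤ_2 to 1/(1 − a) = 1/(1 − 348) = -1/347. Expand this rational in ℤ_2: compute digits iteratively via d_i = x_i mod 2, x_{i+1} = (x_i − d_i)/2. The first 5 digits are (1, 0, 1, 1, 0).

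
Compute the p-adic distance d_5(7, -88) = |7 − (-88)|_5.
d_5(7, -88) = 1/5

Step 1 — x − y = 7 − (-88) = 95. Step 2 — v_5(95) = 1 (factor: 95 = (5^1 · 19); the sign does not affect v_p). Step 3 — |x − y|_5 = 5^{-1} = 1/5.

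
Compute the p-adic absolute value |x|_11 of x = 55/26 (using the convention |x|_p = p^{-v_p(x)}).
|55/26|_11 = 1/11

Step 1 — compute v_11(x) by factoring powers of 11 out of the numerator and denominator: v_11(55/26) = 1. Step 2 — apply |x|_p = p^{-v_p(x)} = 11^{-1} = 1/11.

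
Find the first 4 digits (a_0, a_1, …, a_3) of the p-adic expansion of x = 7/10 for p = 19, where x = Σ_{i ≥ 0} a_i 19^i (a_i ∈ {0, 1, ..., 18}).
(a_0, …, a_3) = (14, 5, 13, 5)

v_19(7/10) = 0 (numerator and denominator both coprime to 19), so x ∈ ℤ_19^×. Compute digits iteratively via a_i = x_i mod 19, x_{i+1} = (x_i − a_i)/19, with x_0 = x:
  x_0 = 7/10;  a_0 = 14;  x_1 = (x_0 − 14)/19 = -7/10
  x_1 = -7/10;  a_1 = 5;  x_2 = (x_1 − 5)/19 = -3/10
  x_2 = -3/10;  a_2 = 13;  x_3 = (x_2 − 13)/19 = -7/10
  x_3 = -7/10;  a_3 = 5;  x_4 = (x_3 − 5)/19 = -3/10
Digits: (14, 5, 13, 5).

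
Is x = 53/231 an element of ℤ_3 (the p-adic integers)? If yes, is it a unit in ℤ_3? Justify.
x ∉ ℤ_3 (v_3(x) = -1 < 0)

ℤ_3 = {x ∈ ℚ_3 : v_3(x) ≥ 0} and ℤ_3^× = {x ∈ ℤ_3 : v_3(x) = 0}. Here v_3(53/231) = v_3(num) − v_3(den) = -1; compare against these criteria.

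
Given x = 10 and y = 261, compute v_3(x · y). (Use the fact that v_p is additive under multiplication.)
v_3(2610) = 2

v_p(x) = 0 (factor: 10 = 3^0 · 10); v_p(y) = 2 (factor: 261 = 3^2 · 29). Additivity: v_p(xy) = v_p(x) + v_p(y) = 0 + 2 = 2. (Direct check: xy = 2610 = 3^2 · (290).)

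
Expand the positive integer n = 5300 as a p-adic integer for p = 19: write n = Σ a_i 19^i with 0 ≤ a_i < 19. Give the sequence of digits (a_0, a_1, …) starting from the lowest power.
(a_0, a_1, …) = (18, 12, 14)

Repeated division by 19 gives the digits low-to-high: 5300 = 18 + 12·19^1 + 14·19^2. Digit sequence: (18, 12, 14).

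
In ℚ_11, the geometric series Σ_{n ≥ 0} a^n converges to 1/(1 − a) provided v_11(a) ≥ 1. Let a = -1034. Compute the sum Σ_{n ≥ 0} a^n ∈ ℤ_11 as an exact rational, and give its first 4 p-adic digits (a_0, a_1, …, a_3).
Σ a^n = 1/(1 − a) = 1/1035;  first 4 digits = (1, 5, 5, 3)

v_11(a) = 1 ≥ 1, so the series converges in ℤ_11 to 1/(1 − a) = 1/(1 − (-1034)) = 1/1035. Expand this rational in ℤ_11: compute digits iteratively via d_i = x_i mod 11, x_{i+1} = (x_i − d_i)/11. The first 4 digits are (1, 5, 5, 3).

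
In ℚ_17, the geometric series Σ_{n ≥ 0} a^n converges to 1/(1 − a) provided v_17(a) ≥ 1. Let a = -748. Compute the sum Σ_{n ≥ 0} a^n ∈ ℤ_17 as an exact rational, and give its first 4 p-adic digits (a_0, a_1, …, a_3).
Σ a^n = 1/(1 − a) = 1/749;  first 4 digits = (1, 7, 12, 14)

v_17(a) = 1 ≥ 1, so the series converges in ℤ_17 to 1/(1 − a) = 1/(1 − (-748)) = 1/749. Expand this rational in ℤ_17: compute digits iteratively via d_i = x_i mod 17, x_{i+1} = (x_i − d_i)/17. The first 4 digits are (1, 7, 12, 14).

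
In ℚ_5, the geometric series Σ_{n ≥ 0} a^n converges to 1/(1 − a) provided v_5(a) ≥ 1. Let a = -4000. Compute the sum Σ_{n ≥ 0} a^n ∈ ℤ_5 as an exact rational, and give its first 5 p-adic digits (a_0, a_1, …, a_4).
Σ a^n = 1/(1 − a) = 1/4001;  first 5 digits = (1, 0, 0, 3, 3)

v_5(a) = 3 ≥ 1, so the series converges in ℤ_5 to 1/(1 − a) = 1/(1 − (-4000)) = 1/4001. Expand this rational in ℤ_5: compute digits iteratively via d_i = x_i mod 5, x_{i+1} = (x_i − d_i)/5. The first 5 digits are (1, 0, 0, 3, 3).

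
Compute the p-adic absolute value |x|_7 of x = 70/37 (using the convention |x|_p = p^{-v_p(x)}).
|70/37|_7 = 1/7

Step 1 — compute v_7(x) by factoring powers of 7 out of the numerator and denominator: v_7(70/37) = 1. Step 2 — apply |x|_p = p^{-v_p(x)} = 7^{-1} = 1/7.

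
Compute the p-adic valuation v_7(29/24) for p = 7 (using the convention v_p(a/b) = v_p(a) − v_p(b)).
v_7(29/24) = 0

Factor powers of 7 from the numerator and denominator of the reduced fraction: 29 = 7^0 · 29 and 24 = 7^0 · 24. Apply v_p(a/b) = v_p(a) − v_p(b): v_7(29/24) = 0 − 0 = 0.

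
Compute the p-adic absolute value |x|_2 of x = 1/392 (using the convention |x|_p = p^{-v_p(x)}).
|1/392|_2 = 8

Step 1 — compute v_2(x) by factoring powers of 2 out of the numerator and denominator: v_2(1/392) = -3. Step 2 — apply |x|_p = p^{-v_p(x)} = 2^{3} = 8.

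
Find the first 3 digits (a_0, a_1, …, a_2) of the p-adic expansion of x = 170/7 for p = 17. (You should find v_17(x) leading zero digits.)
(a_0, …, a_2) = (0, 16, 4)

v_17(170/7) = 1, so a_0 = ... = a_0 = 0. Factor out: x = 17^1 · u with u = 10/7 a unit in ℤ_17. Expand u iteratively via a_{v+i} = u_i mod 17, u_{i+1} = (u_i − a_{v+i})/17:
  u_0 = 10/7;  a_1 = 16;  u_1 = (u_0 − 16)/17 = -6/7
  u_1 = -6/7;  a_2 = 4;  u_2 = (u_1 − 4)/17 = -2/7
Digits: (0, 16, 4).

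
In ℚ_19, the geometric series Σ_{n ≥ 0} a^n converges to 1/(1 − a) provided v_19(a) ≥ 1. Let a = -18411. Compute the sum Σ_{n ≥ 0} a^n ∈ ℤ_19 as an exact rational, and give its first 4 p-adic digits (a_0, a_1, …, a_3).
Σ a^n = 1/(1 − a) = 1/18412;  first 4 digits = (1, 0, 6, 16)

v_19(a) = 2 ≥ 1, so the series converges in ℤ_19 to 1/(1 − a) = 1/(1 − (-18411)) = 1/18412. Expand this rational in ℤ_19: compute digits iteratively via d_i = x_i mod 19, x_{i+1} = (x_i − d_i)/19. The first 4 digits are (1, 0, 6, 16).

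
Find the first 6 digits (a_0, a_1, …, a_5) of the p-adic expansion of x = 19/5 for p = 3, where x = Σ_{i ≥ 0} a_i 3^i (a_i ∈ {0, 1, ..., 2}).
(a_0, …, a_5) = (2, 0, 2, 0, 1, 2)

v_3(19/5) = 0 (numerator and denominator both coprime to 3), so x ∈ ℤ_3^×. Compute digits iteratively via a_i = x_i mod 3, x_{i+1} = (x_i − a_i)/3, with x_0 = x:
  x_0 = 19/5;  a_0 = 2;  x_1 = (x_0 − 2)/3 = 3/5
  x_1 = 3/5;  a_1 = 0;  x_2 = (x_1 − 0)/3 = 1/5
  x_2 = 1/5;  a_2 = 2;  x_3 = (x_2 − 2)/3 = -3/5
  x_3 = -3/5;  a_3 = 0;  x_4 = (x_3 − 0)/3 = -1/5
  x_4 = -1/5;  a_4 = 1;  x_5 = (x_4 − 1)/3 = -2/5
  x_5 = -2/5;  a_5 = 2;  x_6 = (x_5 − 2)/3 = -4/5
Digits: (2, 0, 2, 0, 1, 2).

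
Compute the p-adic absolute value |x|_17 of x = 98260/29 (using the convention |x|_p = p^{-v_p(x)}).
|98260/29|_17 = 1/4913

Step 1 — compute v_17(x) by factoring powers of 17 out of the numerator and denominator: v_17(98260/29) = 3. Step 2 — apply |x|_p = p^{-v_p(x)} = 17^{-3} = 1/4913.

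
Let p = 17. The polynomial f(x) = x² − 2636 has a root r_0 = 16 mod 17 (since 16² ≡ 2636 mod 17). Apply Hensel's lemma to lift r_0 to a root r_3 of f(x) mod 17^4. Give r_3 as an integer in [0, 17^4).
r_3 = 18478 (mod 83521)

Hensel's recurrence: r_{i+1} = r_i − f(r_i)·(f′(r_i))^{-1} mod 17^{i+2}, with f′(x) = 2x. Iterate:
  r_0 = 16 (mod 17)
  r_1 = 271 (mod 289)
  r_2 = 3739 (mod 4913)
  r_3 = 18478 (mod 83521)
Final: r_3 = 18478, and one checks f(r_3) ≡ 0 mod 17^4.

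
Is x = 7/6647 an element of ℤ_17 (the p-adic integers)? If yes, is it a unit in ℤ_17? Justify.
x ∉ ℤ_17 (v_17(x) = -2 < 0)

ℤ_17 = {x ∈ ℚ_17 : v_17(x) ≥ 0} and ℤ_17^× = {x ∈ ℤ_17 : v_17(x) = 0}. Here v_17(7/6647) = v_17(num) − v_17(den) = -2; compare against these criteria.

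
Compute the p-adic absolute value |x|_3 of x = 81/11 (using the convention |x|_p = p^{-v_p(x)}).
|81/11|_3 = 1/81

Step 1 — compute v_3(x) by factoring powers of 3 out of the numerator and denominator: v_3(81/11) = 4. Step 2 — apply |x|_p = p^{-v_p(x)} = 3^{-4} = 1/81.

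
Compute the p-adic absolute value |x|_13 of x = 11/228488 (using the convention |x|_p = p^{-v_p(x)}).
|11/228488|_13 = 28561

Step 1 — compute v_13(x) by factoring powers of 13 out of the numerator and denominator: v_13(11/228488) = -4. Step 2 — apply |x|_p = p^{-v_p(x)} = 13^{4} = 28561.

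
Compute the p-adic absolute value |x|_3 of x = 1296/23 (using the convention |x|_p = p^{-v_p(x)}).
|1296/23|_3 = 1/81

Step 1 — compute v_3(x) by factoring powers of 3 out of the numerator and denominator: v_3(1296/23) = 4. Step 2 — apply |x|_p = p^{-v_p(x)} = 3^{-4} = 1/81.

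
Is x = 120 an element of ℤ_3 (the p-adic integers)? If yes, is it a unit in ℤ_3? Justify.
x ∈ ℤ_3 but not a unit; v_3(x) = 1 > 0

ℤ_3 = {x ∈ ℚ_3 : v_3(x) ≥ 0} and ℤ_3^× = {x ∈ ℤ_3 : v_3(x) = 0}. Here v_3(120) = v_3(num) − v_3(den) = 1; compare against these criteria.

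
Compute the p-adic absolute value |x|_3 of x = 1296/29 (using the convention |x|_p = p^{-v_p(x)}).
|1296/29|_3 = 1/81

Step 1 — compute v_3(x) by factoring powers of 3 out of the numerator and denominator: v_3(1296/29) = 4. Step 2 — apply |x|_p = p^{-v_p(x)} = 3^{-4} = 1/81.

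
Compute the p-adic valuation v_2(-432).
v_2(-432) = 4

v_2(n) is the largest exponent k such that 2^k divides n. Factor out: -432 = -2^4 · 27. (Sign doesn't affect v_p.) So v_2(-432) = 4.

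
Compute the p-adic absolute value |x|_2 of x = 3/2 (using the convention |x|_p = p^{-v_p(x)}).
|3/2|_2 = 2

Step 1 — compute v_2(x) by factoring powers of 2 out of the numerator and denominator: v_2(3/2) = -1. Step 2 — apply |x|_p = p^{-v_p(x)} = 2^{1} = 2.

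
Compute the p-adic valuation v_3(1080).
v_3(1080) = 3

v_3(n) is the largest exponent k such that 3^k divides n. Factor out: 1080 = 3^3 · 40. (Sign doesn't affect v_p.) So v_3(1080) = 3.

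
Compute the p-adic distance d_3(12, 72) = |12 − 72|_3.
d_3(12, 72) = 1/3

Step 1 — x − y = 12 − 72 = -60. Step 2 — v_3(-60) = 1 (factor: -60 = −(3^1 · 20); the sign does not affect v_p). Step 3 — |x − y|_3 = 3^{-1} = 1/3.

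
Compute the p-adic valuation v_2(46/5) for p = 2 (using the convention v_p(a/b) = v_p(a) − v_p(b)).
v_2(46/5) = 1

Factor powers of 2 from the numerator and denominator of the reduced fraction: 46 = 2^1 · 23 and 5 = 2^0 · 5. Apply v_p(a/b) = v_p(a) − v_p(b): v_2(46/5) = 1 − 0 = 1.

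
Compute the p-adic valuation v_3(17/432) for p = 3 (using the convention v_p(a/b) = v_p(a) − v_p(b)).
v_3(17/432) = -3

Factor powers of 3 from the numerator and denominator of the reduced fraction: 17 = 3^0 · 17 and 432 = 3^3 · 16. Apply v_p(a/b) = v_p(a) − v_p(b): v_3(17/432) = 0 − 3 = -3.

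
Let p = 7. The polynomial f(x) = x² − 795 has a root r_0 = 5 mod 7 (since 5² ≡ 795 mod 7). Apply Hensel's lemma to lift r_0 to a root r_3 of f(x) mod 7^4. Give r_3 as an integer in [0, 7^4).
r_3 = 1993 (mod 2401)

Hensel's recurrence: r_{i+1} = r_i − f(r_i)·(f′(r_i))^{-1} mod 7^{i+2}, with f′(x) = 2x. Iterate:
  r_0 = 5 (mod 7)
  r_1 = 33 (mod 49)
  r_2 = 278 (mod 343)
  r_3 = 1993 (mod 2401)
Final: r_3 = 1993, and one checks f(r_3) ≡ 0 mod 7^4.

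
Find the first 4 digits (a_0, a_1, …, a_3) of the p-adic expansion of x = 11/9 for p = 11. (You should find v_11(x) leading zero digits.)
(a_0, …, a_3) = (0, 5, 2, 1)

v_11(11/9) = 1, so a_0 = ... = a_0 = 0. Factor out: x = 11^1 · u with u = 1/9 a unit in ℤ_11. Expand u iteratively via a_{v+i} = u_i mod 11, u_{i+1} = (u_i − a_{v+i})/11:
  u_0 = 1/9;  a_1 = 5;  u_1 = (u_0 − 5)/11 = -4/9
  u_1 = -4/9;  a_2 = 2;  u_2 = (u_1 − 2)/11 = -2/9
  u_2 = -2/9;  a_3 = 1;  u_3 = (u_2 − 1)/11 = -1/9
Digits: (0, 5, 2, 1).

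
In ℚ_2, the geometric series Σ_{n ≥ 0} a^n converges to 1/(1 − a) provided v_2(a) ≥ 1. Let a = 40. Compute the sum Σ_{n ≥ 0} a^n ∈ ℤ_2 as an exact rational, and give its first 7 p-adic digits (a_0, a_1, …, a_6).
Σ a^n = 1/(1 − a) = -1/39;  first 7 digits = (1, 0, 0, 1, 0, 1, 1)

v_2(a) = 3 ≥ 1, so the series converges in ℤ_2 to 1/(1 − a) = 1/(1 − 40) = -1/39. Expand this rational in ℤ_2: compute digits iteratively via d_i = x_i mod 2, x_{i+1} = (x_i − d_i)/2. The first 7 digits are (1, 0, 0, 1, 0, 1, 1).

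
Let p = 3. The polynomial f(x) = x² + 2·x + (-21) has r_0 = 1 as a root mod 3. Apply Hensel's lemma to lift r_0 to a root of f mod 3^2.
r_1 = 1 (mod 9)

Hensel: r_{i+1} = r_i − f(r_i)·(f′(r_i))^{-1} mod 3^{i+2}, f′(x) = 2x + 2. Iterate:
  r_0 = 1 (mod 3)
  r_1 = 1 (mod 9)
Final: r = 1 satisfies f(r) ≡ 0 mod 3^2.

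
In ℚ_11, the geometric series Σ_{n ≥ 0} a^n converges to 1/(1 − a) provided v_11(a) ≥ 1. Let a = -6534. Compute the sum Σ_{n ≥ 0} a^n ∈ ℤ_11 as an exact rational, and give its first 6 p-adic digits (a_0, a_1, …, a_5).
Σ a^n = 1/(1 − a) = 1/6535;  first 6 digits = (1, 0, 1, 6, 0, 1)

v_11(a) = 2 ≥ 1, so the series converges in ℤ_11 to 1/(1 − a) = 1/(1 − (-6534)) = 1/6535. Expand this rational in ℤ_11: compute digits iteratively via d_i = x_i mod 11, x_{i+1} = (x_i − d_i)/11. The first 6 digits are (1, 0, 1, 6, 0, 1).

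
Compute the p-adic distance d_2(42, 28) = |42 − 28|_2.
d_2(42, 28) = 1/2

Step 1 — x − y = 42 − 28 = 14. Step 2 — v_2(14) = 1 (factor: 14 = (2^1 · 7); the sign does not affect v_p). Step 3 — |x − y|_2 = 2^{-1} = 1/2.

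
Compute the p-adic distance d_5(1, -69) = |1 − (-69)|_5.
d_5(1, -69) = 1/5

Step 1 — x − y = 1 − (-69) = 70. Step 2 — v_5(70) = 1 (factor: 70 = (5^1 · 14); the sign does not affect v_p). Step 3 — |x − y|_5 = 5^{-1} = 1/5.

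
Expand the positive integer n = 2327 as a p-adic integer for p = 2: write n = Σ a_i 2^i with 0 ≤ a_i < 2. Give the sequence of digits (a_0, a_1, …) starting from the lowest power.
(a_0, a_1, …) = (1, 1, 1, 0, 1, 0, 0, 0, 1, 0, 0, 1)

Repeated division by 2 gives the digits low-to-high: 2327 = 1 + 1·2^1 + 1·2^2 + 1·2^4 + 1·2^8 + 1·2^11. Digit sequence: (1, 1, 1, 0, 1, 0, 0, 0, 1, 0, 0, 1).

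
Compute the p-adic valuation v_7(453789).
v_7(453789) = 5

v_7(n) is the largest exponent k such that 7^k divides n. Factor out: 453789 = 7^5 · 27. (Sign doesn't affect v_p.) So v_7(453789) = 5.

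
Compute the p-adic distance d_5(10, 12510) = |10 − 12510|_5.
d_5(10, 12510) = 1/3125

Step 1 — x − y = 10 − 12510 = -12500. Step 2 — v_5(-12500) = 5 (factor: -12500 = −(5^5 · 4); the sign does not affect v_p). Step 3 — |x − y|_5 = 5^{-5} = 1/3125.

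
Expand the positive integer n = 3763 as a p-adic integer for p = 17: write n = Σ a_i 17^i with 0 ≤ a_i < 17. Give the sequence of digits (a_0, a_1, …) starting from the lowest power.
(a_0, a_1, …) = (6, 0, 13)

Repeated division by 17 gives the digits low-to-high: 3763 = 6 + 13·17^2. Digit sequence: (6, 0, 13).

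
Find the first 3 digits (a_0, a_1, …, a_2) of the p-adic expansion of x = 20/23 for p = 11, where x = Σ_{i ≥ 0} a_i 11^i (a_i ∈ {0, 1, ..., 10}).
(a_0, …, a_2) = (9, 5, 10)

v_11(20/23) = 0 (numerator and denominator both coprime to 11), so x ∈ ℤ_11^×. Compute digits iteratively via a_i = x_i mod 11, x_{i+1} = (x_i − a_i)/11, with x_0 = x:
  x_0 = 20/23;  a_0 = 9;  x_1 = (x_0 − 9)/11 = -17/23
  x_1 = -17/23;  a_1 = 5;  x_2 = (x_1 − 5)/11 = -12/23
  x_2 = -12/23;  a_2 = 10;  x_3 = (x_2 − 10)/11 = -22/23
Digits: (9, 5, 10).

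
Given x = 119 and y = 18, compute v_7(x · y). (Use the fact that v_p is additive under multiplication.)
v_7(2142) = 1

v_p(x) = 1 (factor: 119 = 7^1 · 17); v_p(y) = 0 (factor: 18 = 7^0 · 18). Additivity: v_p(xy) = v_p(x) + v_p(y) = 1 + 0 = 1. (Direct check: xy = 2142 = 7^1 · (306).)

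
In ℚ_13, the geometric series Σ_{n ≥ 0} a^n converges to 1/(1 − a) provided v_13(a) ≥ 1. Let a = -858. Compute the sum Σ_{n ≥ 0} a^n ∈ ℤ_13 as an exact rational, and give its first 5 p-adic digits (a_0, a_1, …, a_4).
Σ a^n = 1/(1 − a) = 1/859;  first 5 digits = (1, 12, 8, 8, 11)

v_13(a) = 1 ≥ 1, so the series converges in ℤ_13 to 1/(1 − a) = 1/(1 − (-858)) = 1/859. Expand this rational in ℤ_13: compute digits iteratively via d_i = x_i mod 13, x_{i+1} = (x_i − d_i)/13. The first 5 digits are (1, 12, 8, 8, 11).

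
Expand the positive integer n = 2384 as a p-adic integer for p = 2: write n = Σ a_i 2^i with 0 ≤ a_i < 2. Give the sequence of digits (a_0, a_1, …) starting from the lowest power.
(a_0, a_1, …) = (0, 0, 0, 0, 1, 0, 1, 0, 1, 0, 0, 1)

Repeated division by 2 gives the digits low-to-high: 2384 = 1·2^4 + 1·2^6 + 1·2^8 + 1·2^11. Digit sequence: (0, 0, 0, 0, 1, 0, 1, 0, 1, 0, 0, 1).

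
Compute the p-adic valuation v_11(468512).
v_11(468512) = 4

v_11(n) is the largest exponent k such that 11^k divides n. Factor out: 468512 = 11^4 · 32. (Sign doesn't affect v_p.) So v_11(468512) = 4.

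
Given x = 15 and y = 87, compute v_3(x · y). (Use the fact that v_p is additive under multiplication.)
v_3(1305) = 2

v_p(x) = 1 (factor: 15 = 3^1 · 5); v_p(y) = 1 (factor: 87 = 3^1 · 29). Additivity: v_p(xy) = v_p(x) + v_p(y) = 1 + 1 = 2. (Direct check: xy = 1305 = 3^2 · (145).)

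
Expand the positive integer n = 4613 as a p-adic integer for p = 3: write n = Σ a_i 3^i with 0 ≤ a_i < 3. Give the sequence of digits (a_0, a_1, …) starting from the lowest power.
(a_0, a_1, …) = (2, 1, 2, 2, 2, 0, 0, 2)

Repeated division by 3 gives the digits low-to-high: 4613 = 2 + 1·3^1 + 2·3^2 + 2·3^3 + 2·3^4 + 2·3^7. Digit sequence: (2, 1, 2, 2, 2, 0, 0, 2).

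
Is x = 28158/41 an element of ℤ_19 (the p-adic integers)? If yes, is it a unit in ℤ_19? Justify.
x ∈ ℤ_19 but not a unit; v_19(x) = 2 > 0

ℤ_19 = {x ∈ ℚ_19 : v_19(x) ≥ 0} and ℤ_19^× = {x ∈ ℤ_19 : v_19(x) = 0}. Here v_19(28158/41) = v_19(num) − v_19(den) = 2; compare against these criteria.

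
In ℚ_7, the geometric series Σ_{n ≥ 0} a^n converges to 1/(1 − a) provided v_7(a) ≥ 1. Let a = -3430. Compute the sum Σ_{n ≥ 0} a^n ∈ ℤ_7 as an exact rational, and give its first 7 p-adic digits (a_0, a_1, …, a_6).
Σ a^n = 1/(1 − a) = 1/3431;  first 7 digits = (1, 0, 0, 4, 5, 6, 1)

v_7(a) = 3 ≥ 1, so the series converges in ℤ_7 to 1/(1 − a) = 1/(1 − (-3430)) = 1/3431. Expand this rational in ℤ_7: compute digits iteratively via d_i = x_i mod 7, x_{i+1} = (x_i − d_i)/7. The first 7 digits are (1, 0, 0, 4, 5, 6, 1).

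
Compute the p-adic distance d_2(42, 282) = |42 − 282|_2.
d_2(42, 282) = 1/16

Step 1 — x − y = 42 − 282 = -240. Step 2 — v_2(-240) = 4 (factor: -240 = −(2^4 · 15); the sign does not affect v_p). Step 3 — |x − y|_2 = 2^{-4} = 1/16.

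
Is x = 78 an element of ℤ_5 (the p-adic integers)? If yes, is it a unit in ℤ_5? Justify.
x ∈ ℤ_5^× (unit); v_5(x) = 0

ℤ_5 = {x ∈ ℚ_5 : v_5(x) ≥ 0} and ℤ_5^× = {x ∈ ℤ_5 : v_5(x) = 0}. Here v_5(78) = v_5(num) − v_5(den) = 0; compare against these criteria.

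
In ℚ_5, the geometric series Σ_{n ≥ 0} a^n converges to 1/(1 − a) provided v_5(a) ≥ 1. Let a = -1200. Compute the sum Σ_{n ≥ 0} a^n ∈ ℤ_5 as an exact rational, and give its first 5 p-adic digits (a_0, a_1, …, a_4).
Σ a^n = 1/(1 − a) = 1/1201;  first 5 digits = (1, 0, 2, 0, 2)

v_5(a) = 2 ≥ 1, so the series converges in ℤ_5 to 1/(1 − a) = 1/(1 − (-1200)) = 1/1201. Expand this rational in ℤ_5: compute digits iteratively via d_i = x_i mod 5, x_{i+1} = (x_i − d_i)/5. The first 5 digits are (1, 0, 2, 0, 2).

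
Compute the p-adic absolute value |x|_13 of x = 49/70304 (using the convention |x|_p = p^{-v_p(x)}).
|49/70304|_13 = 2197

Step 1 — compute v_13(x) by factoring powers of 13 out of the numerator and denominator: v_13(49/70304) = -3. Step 2 — apply |x|_p = p^{-v_p(x)} = 13^{3} = 2197.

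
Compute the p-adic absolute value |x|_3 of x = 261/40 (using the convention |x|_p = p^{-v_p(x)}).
|261/40|_3 = 1/9

Step 1 — compute v_3(x) by factoring powers of 3 out of the numerator and denominator: v_3(261/40) = 2. Step 2 — apply |x|_p = p^{-v_p(x)} = 3^{-2} = 1/9.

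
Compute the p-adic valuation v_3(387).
v_3(387) = 2

v_3(n) is the largest exponent k such that 3^k divides n. Factor out: 387 = 3^2 · 43. (Sign doesn't affect v_p.) So v_3(387) = 2.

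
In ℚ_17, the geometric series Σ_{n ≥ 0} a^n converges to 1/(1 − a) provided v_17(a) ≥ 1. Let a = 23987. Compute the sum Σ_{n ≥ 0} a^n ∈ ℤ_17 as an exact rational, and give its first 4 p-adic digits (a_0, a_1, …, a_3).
Σ a^n = 1/(1 − a) = -1/23986;  first 4 digits = (1, 0, 15, 4)

v_17(a) = 2 ≥ 1, so the series converges in ℤ_17 to 1/(1 − a) = 1/(1 − 23987) = -1/23986. Expand this rational in ℤ_17: compute digits iteratively via d_i = x_i mod 17, x_{i+1} = (x_i − d_i)/17. The first 4 digits are (1, 0, 15, 4).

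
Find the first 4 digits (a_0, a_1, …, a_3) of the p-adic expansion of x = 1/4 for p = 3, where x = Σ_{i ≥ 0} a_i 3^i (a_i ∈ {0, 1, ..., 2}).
(a_0, …, a_3) = (1, 2, 0, 2)

v_3(1/4) = 0 (numerator and denominator both coprime to 3), so x ∈ ℤ_3^×. Compute digits iteratively via a_i = x_i mod 3, x_{i+1} = (x_i − a_i)/3, with x_0 = x:
  x_0 = 1/4;  a_0 = 1;  x_1 = (x_0 − 1)/3 = -1/4
  x_1 = -1/4;  a_1 = 2;  x_2 = (x_1 − 2)/3 = -3/4
  x_2 = -3/4;  a_2 = 0;  x_3 = (x_2 − 0)/3 = -1/4
  x_3 = -1/4;  a_3 = 2;  x_4 = (x_3 − 2)/3 = -3/4
Digits: (1, 2, 0, 2).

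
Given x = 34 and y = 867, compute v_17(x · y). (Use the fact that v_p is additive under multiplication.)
v_17(29478) = 3

v_p(x) = 1 (factor: 34 = 17^1 · 2); v_p(y) = 2 (factor: 867 = 17^2 · 3). Additivity: v_p(xy) = v_p(x) + v_p(y) = 1 + 2 = 3. (Direct check: xy = 29478 = 17^3 · (6).)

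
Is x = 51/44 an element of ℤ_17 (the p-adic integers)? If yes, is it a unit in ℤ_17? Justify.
x ∈ ℤ_17 but not a unit; v_17(x) = 1 > 0

ℤ_17 = {x ∈ ℚ_17 : v_17(x) ≥ 0} and ℤ_17^× = {x ∈ ℤ_17 : v_17(x) = 0}. Here v_17(51/44) = v_17(num) − v_17(den) = 1; compare against these criteria.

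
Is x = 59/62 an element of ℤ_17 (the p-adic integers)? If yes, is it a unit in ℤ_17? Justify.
x ∈ ℤ_17^× (unit); v_17(x) = 0

ℤ_17 = {x ∈ ℚ_17 : v_17(x) ≥ 0} and ℤ_17^× = {x ∈ ℤ_17 : v_17(x) = 0}. Here v_17(59/62) = v_17(num) − v_17(den) = 0; compare against these criteria.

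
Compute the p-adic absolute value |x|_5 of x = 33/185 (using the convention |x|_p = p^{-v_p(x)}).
|33/185|_5 = 5

Step 1 — compute v_5(x) by factoring powers of 5 out of the numerator and denominator: v_5(33/185) = -1. Step 2 — apply |x|_p = p^{-v_p(x)} = 5^{1} = 5.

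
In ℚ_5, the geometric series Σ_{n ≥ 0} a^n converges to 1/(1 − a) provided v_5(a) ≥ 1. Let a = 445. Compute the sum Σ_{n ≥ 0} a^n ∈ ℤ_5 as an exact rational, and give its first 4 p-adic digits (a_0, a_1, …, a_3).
Σ a^n = 1/(1 − a) = -1/444;  first 4 digits = (1, 4, 3, 1)

v_5(a) = 1 ≥ 1, so the series converges in ℤ_5 to 1/(1 − a) = 1/(1 − 445) = -1/444. Expand this rational in ℤ_5: compute digits iteratively via d_i = x_i mod 5, x_{i+1} = (x_i − d_i)/5. The first 4 digits are (1, 4, 3, 1).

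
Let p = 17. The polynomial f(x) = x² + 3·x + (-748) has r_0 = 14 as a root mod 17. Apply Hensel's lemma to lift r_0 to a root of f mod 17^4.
r_3 = 1000 (mod 83521)

Hensel: r_{i+1} = r_i − f(r_i)·(f′(r_i))^{-1} mod 17^{i+2}, f′(x) = 2x + 3. Iterate:
  r_0 = 14 (mod 17)
  r_1 = 133 (mod 289)
  r_2 = 1000 (mod 4913)
  r_3 = 1000 (mod 83521)
Final: r = 1000 satisfies f(r) ≡ 0 mod 17^4.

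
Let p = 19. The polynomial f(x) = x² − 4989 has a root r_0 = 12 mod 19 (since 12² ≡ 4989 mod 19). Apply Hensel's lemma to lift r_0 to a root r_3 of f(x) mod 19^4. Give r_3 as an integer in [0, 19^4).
r_3 = 5674 (mod 130321)

Hensel's recurrence: r_{i+1} = r_i − f(r_i)·(f′(r_i))^{-1} mod 19^{i+2}, with f′(x) = 2x. Iterate:
  r_0 = 12 (mod 19)
  r_1 = 259 (mod 361)
  r_2 = 5674 (mod 6859)
  r_3 = 5674 (mod 130321)
Final: r_3 = 5674, and one checks f(r_3) ≡ 0 mod 19^4.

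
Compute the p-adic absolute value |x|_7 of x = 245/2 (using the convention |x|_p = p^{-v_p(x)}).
|245/2|_7 = 1/49

Step 1 — compute v_7(x) by factoring powers of 7 out of the numerator and denominator: v_7(245/2) = 2. Step 2 — apply |x|_p = p^{-v_p(x)} = 7^{-2} = 1/49.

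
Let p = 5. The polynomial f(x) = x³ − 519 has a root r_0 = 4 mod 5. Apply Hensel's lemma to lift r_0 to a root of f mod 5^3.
r_2 = 64 (mod 125)

Hensel: r_{i+1} = r_i − f(r_i)/f′(r_i) mod 5^{i+2}, where f′(x) = 3x². Iterate:
  r_0 = 4 (mod 5)
  r_1 = 14 (mod 25)
  r_2 = 64 (mod 125)
Final: r = 64 with f(r) ≡ 0 mod 5^3.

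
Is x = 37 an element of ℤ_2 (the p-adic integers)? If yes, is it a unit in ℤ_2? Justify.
x ∈ ℤ_2^× (unit); v_2(x) = 0

ℤ_2 = {x ∈ ℚ_2 : v_2(x) ≥ 0} and ℤ_2^× = {x ∈ ℤ_2 : v_2(x) = 0}. Here v_2(37) = v_2(num) − v_2(den) = 0; compare against these criteria.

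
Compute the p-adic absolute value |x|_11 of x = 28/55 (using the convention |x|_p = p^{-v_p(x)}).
|28/55|_11 = 11

Step 1 — compute v_11(x) by factoring powers of 11 out of the numerator and denominator: v_11(28/55) = -1. Step 2 — apply |x|_p = p^{-v_p(x)} = 11^{1} = 11.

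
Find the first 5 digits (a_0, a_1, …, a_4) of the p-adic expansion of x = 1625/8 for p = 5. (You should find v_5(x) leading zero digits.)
(a_0, …, a_4) = (0, 0, 0, 1, 2)

v_5(1625/8) = 3, so a_0 = ... = a_2 = 0. Factor out: x = 5^3 · u with u = 13/8 a unit in ℤ_5. Expand u iteratively via a_{v+i} = u_i mod 5, u_{i+1} = (u_i − a_{v+i})/5:
  u_0 = 13/8;  a_3 = 1;  u_1 = (u_0 − 1)/5 = 1/8
  u_1 = 1/8;  a_4 = 2;  u_2 = (u_1 − 2)/5 = -3/8
Digits: (0, 0, 0, 1, 2).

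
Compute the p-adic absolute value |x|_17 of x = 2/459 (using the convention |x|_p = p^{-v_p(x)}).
|2/459|_17 = 17

Step 1 — compute v_17(x) by factoring powers of 17 out of the numerator and denominator: v_17(2/459) = -1. Step 2 — apply |x|_p = p^{-v_p(x)} = 17^{1} = 17.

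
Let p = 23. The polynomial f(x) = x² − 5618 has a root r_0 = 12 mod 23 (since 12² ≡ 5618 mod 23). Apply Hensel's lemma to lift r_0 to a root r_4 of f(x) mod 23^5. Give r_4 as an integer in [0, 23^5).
r_4 = 5235709 (mod 6436343)

Hensel's recurrence: r_{i+1} = r_i − f(r_i)·(f′(r_i))^{-1} mod 23^{i+2}, with f′(x) = 2x. Iterate:
  r_0 = 12 (mod 23)
  r_1 = 196 (mod 529)
  r_2 = 3899 (mod 12167)
  r_3 = 198571 (mod 279841)
  r_4 = 5235709 (mod 6436343)
Final: r_4 = 5235709, and one checks f(r_4) ≡ 0 mod 23^5.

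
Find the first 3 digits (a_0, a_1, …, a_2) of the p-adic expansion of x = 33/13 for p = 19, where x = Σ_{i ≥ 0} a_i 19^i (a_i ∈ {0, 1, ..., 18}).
(a_0, …, a_2) = (4, 16, 5)

v_19(33/13) = 0 (numerator and denominator both coprime to 19), so x ∈ ℤ_19^×. Compute digits iteratively via a_i = x_i mod 19, x_{i+1} = (x_i − a_i)/19, with x_0 = x:
  x_0 = 33/13;  a_0 = 4;  x_1 = (x_0 − 4)/19 = -1/13
  x_1 = -1/13;  a_1 = 16;  x_2 = (x_1 − 16)/19 = -11/13
  x_2 = -11/13;  a_2 = 5;  x_3 = (x_2 − 5)/19 = -4/13
Digits: (4, 16, 5).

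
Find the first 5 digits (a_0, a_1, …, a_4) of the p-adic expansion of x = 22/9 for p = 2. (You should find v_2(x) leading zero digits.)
(a_0, …, a_4) = (0, 1, 1, 0, 0)

v_2(22/9) = 1, so a_0 = ... = a_0 = 0. Factor out: x = 2^1 · u with u = 11/9 a unit in ℤ_2. Expand u iteratively via a_{v+i} = u_i mod 2, u_{i+1} = (u_i − a_{v+i})/2:
  u_0 = 11/9;  a_1 = 1;  u_1 = (u_0 − 1)/2 = 1/9
  u_1 = 1/9;  a_2 = 1;  u_2 = (u_1 − 1)/2 = -4/9
  u_2 = -4/9;  a_3 = 0;  u_3 = (u_2 − 0)/2 = -2/9
  u_3 = -2/9;  a_4 = 0;  u_4 = (u_3 − 0)/2 = -1/9
Digits: (0, 1, 1, 0, 0).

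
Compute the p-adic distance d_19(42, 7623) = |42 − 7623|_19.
d_19(42, 7623) = 1/361

Step 1 — x − y = 42 − 7623 = -7581. Step 2 — v_19(-7581) = 2 (factor: -7581 = −(19^2 · 21); the sign does not affect v_p). Step 3 — |x − y|_19 = 19^{-2} = 1/361.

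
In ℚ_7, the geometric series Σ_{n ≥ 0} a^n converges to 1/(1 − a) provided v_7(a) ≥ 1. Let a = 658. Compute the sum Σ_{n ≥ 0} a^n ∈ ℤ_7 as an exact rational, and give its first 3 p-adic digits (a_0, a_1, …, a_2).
Σ a^n = 1/(1 − a) = -1/657;  first 3 digits = (1, 3, 1)

v_7(a) = 1 ≥ 1, so the series converges in ℤ_7 to 1/(1 − a) = 1/(1 − 658) = -1/657. Expand this rational in ℤ_7: compute digits iteratively via d_i = x_i mod 7, x_{i+1} = (x_i − d_i)/7. The first 3 digits are (1, 3, 1).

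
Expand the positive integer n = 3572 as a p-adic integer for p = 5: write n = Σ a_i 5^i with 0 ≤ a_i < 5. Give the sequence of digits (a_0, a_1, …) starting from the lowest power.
(a_0, a_1, …) = (2, 4, 2, 3, 0, 1)

Repeated division by 5 gives the digits low-to-high: 3572 = 2 + 4·5^1 + 2·5^2 + 3·5^3 + 1·5^5. Digit sequence: (2, 4, 2, 3, 0, 1).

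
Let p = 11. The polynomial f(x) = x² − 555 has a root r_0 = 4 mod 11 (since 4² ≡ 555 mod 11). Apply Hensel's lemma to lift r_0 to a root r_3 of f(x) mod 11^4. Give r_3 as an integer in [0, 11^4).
r_3 = 13820 (mod 14641)

Hensel's recurrence: r_{i+1} = r_i − f(r_i)·(f′(r_i))^{-1} mod 11^{i+2}, with f′(x) = 2x. Iterate:
  r_0 = 4 (mod 11)
  r_1 = 26 (mod 121)
  r_2 = 510 (mod 1331)
  r_3 = 13820 (mod 14641)
Final: r_3 = 13820, and one checks f(r_3) ≡ 0 mod 11^4.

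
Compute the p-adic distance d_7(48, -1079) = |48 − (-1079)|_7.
d_7(48, -1079) = 1/49

Step 1 — x − y = 48 − (-1079) = 1127. Step 2 — v_7(1127) = 2 (factor: 1127 = (7^2 · 23); the sign does not affect v_p). Step 3 — |x − y|_7 = 7^{-2} = 1/49.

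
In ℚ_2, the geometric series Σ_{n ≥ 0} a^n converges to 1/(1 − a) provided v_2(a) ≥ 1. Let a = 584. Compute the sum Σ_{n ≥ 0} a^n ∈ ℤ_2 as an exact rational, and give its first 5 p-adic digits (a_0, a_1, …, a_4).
Σ a^n = 1/(1 − a) = -1/583;  first 5 digits = (1, 0, 0, 1, 0)

v_2(a) = 3 ≥ 1, so the series converges in ℤ_2 to 1/(1 − a) = 1/(1 − 584) = -1/583. Expand this rational in ℤ_2: compute digits iteratively via d_i = x_i mod 2, x_{i+1} = (x_i − d_i)/2. The first 5 digits are (1, 0, 0, 1, 0).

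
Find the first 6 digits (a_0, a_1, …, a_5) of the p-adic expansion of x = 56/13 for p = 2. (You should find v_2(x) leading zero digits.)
(a_0, …, a_5) = (0, 0, 0, 1, 1, 0)

v_2(56/13) = 3, so a_0 = ... = a_2 = 0. Factor out: x = 2^3 · u with u = 7/13 a unit in ℤ_2. Expand u iteratively via a_{v+i} = u_i mod 2, u_{i+1} = (u_i − a_{v+i})/2:
  u_0 = 7/13;  a_3 = 1;  u_1 = (u_0 − 1)/2 = -3/13
  u_1 = -3/13;  a_4 = 1;  u_2 = (u_1 − 1)/2 = -8/13
  u_2 = -8/13;  a_5 = 0;  u_3 = (u_2 − 0)/2 = -4/13
Digits: (0, 0, 0, 1, 1, 0).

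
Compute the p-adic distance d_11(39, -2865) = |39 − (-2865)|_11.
d_11(39, -2865) = 1/121

Step 1 — x − y = 39 − (-2865) = 2904. Step 2 — v_11(2904) = 2 (factor: 2904 = (11^2 · 24); the sign does not affect v_p). Step 3 — |x − y|_11 = 11^{-2} = 1/121.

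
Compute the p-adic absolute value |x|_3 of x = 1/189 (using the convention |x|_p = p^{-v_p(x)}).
|1/189|_3 = 27

Step 1 — compute v_3(x) by factoring powers of 3 out of the numerator and denominator: v_3(1/189) = -3. Step 2 — apply |x|_p = p^{-v_p(x)} = 3^{3} = 27.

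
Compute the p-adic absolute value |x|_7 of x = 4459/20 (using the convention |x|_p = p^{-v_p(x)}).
|4459/20|_7 = 1/343

Step 1 — compute v_7(x) by factoring powers of 7 out of the numerator and denominator: v_7(4459/20) = 3. Step 2 — apply |x|_p = p^{-v_p(x)} = 7^{-3} = 1/343.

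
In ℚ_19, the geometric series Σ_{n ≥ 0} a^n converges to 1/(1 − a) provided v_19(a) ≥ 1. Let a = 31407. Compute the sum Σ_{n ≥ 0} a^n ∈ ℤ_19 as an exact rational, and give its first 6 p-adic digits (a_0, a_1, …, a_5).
Σ a^n = 1/(1 − a) = -1/31406;  first 6 digits = (1, 0, 11, 4, 7, 18)

v_19(a) = 2 ≥ 1, so the series converges in ℤ_19 to 1/(1 − a) = 1/(1 − 31407) = -1/31406. Expand this rational in ℤ_19: compute digits iteratively via d_i = x_i mod 19, x_{i+1} = (x_i − d_i)/19. The first 6 digits are (1, 0, 11, 4, 7, 18).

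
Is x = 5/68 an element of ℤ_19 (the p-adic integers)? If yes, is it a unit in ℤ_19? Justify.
x ∈ ℤ_19^× (unit); v_19(x) = 0

ℤ_19 = {x ∈ ℚ_19 : v_19(x) ≥ 0} and ℤ_19^× = {x ∈ ℤ_19 : v_19(x) = 0}. Here v_19(5/68) = v_19(num) − v_19(den) = 0; compare against these criteria.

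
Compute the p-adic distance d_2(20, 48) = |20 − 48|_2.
d_2(20, 48) = 1/4

Step 1 — x − y = 20 − 48 = -28. Step 2 — v_2(-28) = 2 (factor: -28 = −(2^2 · 7); the sign does not affect v_p). Step 3 — |x − y|_2 = 2^{-2} = 1/4.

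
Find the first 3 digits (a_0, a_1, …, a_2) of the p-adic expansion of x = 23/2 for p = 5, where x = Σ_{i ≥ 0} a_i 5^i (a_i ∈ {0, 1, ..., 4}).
(a_0, …, a_2) = (4, 4, 2)

v_5(23/2) = 0 (numerator and denominator both coprime to 5), so x ∈ ℤ_5^×. Compute digits iteratively via a_i = x_i mod 5, x_{i+1} = (x_i − a_i)/5, with x_0 = x:
  x_0 = 23/2;  a_0 = 4;  x_1 = (x_0 − 4)/5 = 3/2
  x_1 = 3/2;  a_1 = 4;  x_2 = (x_1 − 4)/5 = -1/2
  x_2 = -1/2;  a_2 = 2;  x_3 = (x_2 − 2)/5 = -1/2
Digits: (4, 4, 2).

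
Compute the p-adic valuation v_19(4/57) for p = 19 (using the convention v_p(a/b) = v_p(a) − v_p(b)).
v_19(4/57) = -1

Factor powers of 19 from the numerator and denominator of the reduced fraction: 4 = 19^0 · 4 and 57 = 19^1 · 3. Apply v_p(a/b) = v_p(a) − v_p(b): v_19(4/57) = 0 − 1 = -1.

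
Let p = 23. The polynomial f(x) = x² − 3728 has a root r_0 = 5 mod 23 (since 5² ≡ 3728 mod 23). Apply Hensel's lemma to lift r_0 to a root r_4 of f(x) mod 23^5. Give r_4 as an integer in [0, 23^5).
r_4 = 1035787 (mod 6436343)

Hensel's recurrence: r_{i+1} = r_i − f(r_i)·(f′(r_i))^{-1} mod 23^{i+2}, with f′(x) = 2x. Iterate:
  r_0 = 5 (mod 23)
  r_1 = 5 (mod 529)
  r_2 = 1592 (mod 12167)
  r_3 = 196264 (mod 279841)
  r_4 = 1035787 (mod 6436343)
Final: r_4 = 1035787, and one checks f(r_4) ≡ 0 mod 23^5.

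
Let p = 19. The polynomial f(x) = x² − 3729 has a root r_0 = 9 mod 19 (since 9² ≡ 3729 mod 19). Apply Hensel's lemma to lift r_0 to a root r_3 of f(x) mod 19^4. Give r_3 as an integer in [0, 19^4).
r_3 = 31378 (mod 130321)

Hensel's recurrence: r_{i+1} = r_i − f(r_i)·(f′(r_i))^{-1} mod 19^{i+2}, with f′(x) = 2x. Iterate:
  r_0 = 9 (mod 19)
  r_1 = 332 (mod 361)
  r_2 = 3942 (mod 6859)
  r_3 = 31378 (mod 130321)
Final: r_3 = 31378, and one checks f(r_3) ≡ 0 mod 19^4.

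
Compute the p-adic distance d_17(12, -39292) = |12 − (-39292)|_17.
d_17(12, -39292) = 1/4913

Step 1 — x − y = 12 − (-39292) = 39304. Step 2 — v_17(39304) = 3 (factor: 39304 = (17^3 · 8); the sign does not affect v_p). Step 3 — |x − y|_17 = 17^{-3} = 1/4913.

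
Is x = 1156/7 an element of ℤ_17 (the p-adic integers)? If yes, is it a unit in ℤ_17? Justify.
x ∈ ℤ_17 but not a unit; v_17(x) = 2 > 0

ℤ_17 = {x ∈ ℚ_17 : v_17(x) ≥ 0} and ℤ_17^× = {x ∈ ℤ_17 : v_17(x) = 0}. Here v_17(1156/7) = v_17(num) − v_17(den) = 2; compare against these criteria.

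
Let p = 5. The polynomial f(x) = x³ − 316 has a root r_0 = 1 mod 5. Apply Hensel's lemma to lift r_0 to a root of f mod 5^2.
r_1 = 6 (mod 25)

Hensel: r_{i+1} = r_i − f(r_i)/f′(r_i) mod 5^{i+2}, where f′(x) = 3x². Iterate:
  r_0 = 1 (mod 5)
  r_1 = 6 (mod 25)
Final: r = 6 with f(r) ≡ 0 mod 5^2.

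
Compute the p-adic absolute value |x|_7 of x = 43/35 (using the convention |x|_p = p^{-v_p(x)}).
|43/35|_7 = 7

Step 1 — compute v_7(x) by factoring powers of 7 out of the numerator and denominator: v_7(43/35) = -1. Step 2 — apply |x|_p = p^{-v_p(x)} = 7^{1} = 7.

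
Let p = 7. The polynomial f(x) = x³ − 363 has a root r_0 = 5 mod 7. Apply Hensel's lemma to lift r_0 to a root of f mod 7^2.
r_1 = 33 (mod 49)

Hensel: r_{i+1} = r_i − f(r_i)/f′(r_i) mod 7^{i+2}, where f′(x) = 3x². Iterate:
  r_0 = 5 (mod 7)
  r_1 = 33 (mod 49)
Final: r = 33 with f(r) ≡ 0 mod 7^2.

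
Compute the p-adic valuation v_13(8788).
v_13(8788) = 3

v_13(n) is the largest exponent k such that 13^k divides n. Factor out: 8788 = 13^3 · 4. (Sign doesn't affect v_p.) So v_13(8788) = 3.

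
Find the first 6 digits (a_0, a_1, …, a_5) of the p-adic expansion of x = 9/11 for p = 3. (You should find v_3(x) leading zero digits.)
(a_0, …, a_5) = (0, 0, 2, 1, 0, 2)

v_3(9/11) = 2, so a_0 = ... = a_1 = 0. Factor out: x = 3^2 · u with u = 1/11 a unit in ℤ_3. Expand u iteratively via a_{v+i} = u_i mod 3, u_{i+1} = (u_i − a_{v+i})/3:
  u_0 = 1/11;  a_2 = 2;  u_1 = (u_0 − 2)/3 = -7/11
  u_1 = -7/11;  a_3 = 1;  u_2 = (u_1 − 1)/3 = -6/11
  u_2 = -6/11;  a_4 = 0;  u_3 = (u_2 − 0)/3 = -2/11
  u_3 = -2/11;  a_5 = 2;  u_4 = (u_3 − 2)/3 = -8/11
Digits: (0, 0, 2, 1, 0, 2).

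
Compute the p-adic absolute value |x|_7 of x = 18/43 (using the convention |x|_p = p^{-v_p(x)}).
|18/43|_7 = 1

Step 1 — compute v_7(x) by factoring powers of 7 out of the numerator and denominator: v_7(18/43) = 0. Step 2 — apply |x|_p = p^{-v_p(x)} = 7^{0} = 1.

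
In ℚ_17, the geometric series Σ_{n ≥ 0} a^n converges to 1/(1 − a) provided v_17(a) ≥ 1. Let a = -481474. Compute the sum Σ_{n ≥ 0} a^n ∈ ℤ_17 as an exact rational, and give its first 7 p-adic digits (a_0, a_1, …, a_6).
Σ a^n = 1/(1 − a) = 1/481475;  first 7 digits = (1, 0, 0, 4, 11, 16, 15)

v_17(a) = 3 ≥ 1, so the series converges in ℤ_17 to 1/(1 − a) = 1/(1 − (-481474)) = 1/481475. Expand this rational in ℤ_17: compute digits iteratively via d_i = x_i mod 17, x_{i+1} = (x_i − d_i)/17. The first 7 digits are (1, 0, 0, 4, 11, 16, 15).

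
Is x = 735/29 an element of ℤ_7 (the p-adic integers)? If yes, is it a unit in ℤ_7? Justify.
x ∈ ℤ_7 but not a unit; v_7(x) = 2 > 0

ℤ_7 = {x ∈ ℚ_7 : v_7(x) ≥ 0} and ℤ_7^× = {x ∈ ℤ_7 : v_7(x) = 0}. Here v_7(735/29) = v_7(num) − v_7(den) = 2; compare against these criteria.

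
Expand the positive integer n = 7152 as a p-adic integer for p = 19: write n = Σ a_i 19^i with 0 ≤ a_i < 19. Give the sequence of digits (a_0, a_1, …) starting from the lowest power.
(a_0, a_1, …) = (8, 15, 0, 1)

Repeated division by 19 gives the digits low-to-high: 7152 = 8 + 15·19^1 + 1·19^3. Digit sequence: (8, 15, 0, 1).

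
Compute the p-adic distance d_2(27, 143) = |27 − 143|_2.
d_2(27, 143) = 1/4

Step 1 — x − y = 27 − 143 = -116. Step 2 — v_2(-116) = 2 (factor: -116 = −(2^2 · 29); the sign does not affect v_p). Step 3 — |x − y|_2 = 2^{-2} = 1/4.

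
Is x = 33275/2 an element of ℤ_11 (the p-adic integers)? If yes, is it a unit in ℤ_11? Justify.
x ∈ ℤ_11 but not a unit; v_11(x) = 3 > 0

ℤ_11 = {x ∈ ℚ_11 : v_11(x) ≥ 0} and ℤ_11^× = {x ∈ ℤ_11 : v_11(x) = 0}. Here v_11(33275/2) = v_11(num) − v_11(den) = 3; compare against these criteria.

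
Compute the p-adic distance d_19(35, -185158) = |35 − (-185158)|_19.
d_19(35, -185158) = 1/6859

Step 1 — x − y = 35 − (-185158) = 185193. Step 2 — v_19(185193) = 3 (factor: 185193 = (19^3 · 27); the sign does not affect v_p). Step 3 — |x − y|_19 = 19^{-3} = 1/6859.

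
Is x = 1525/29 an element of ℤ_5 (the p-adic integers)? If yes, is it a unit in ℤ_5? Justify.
x ∈ ℤ_5 but not a unit; v_5(x) = 2 > 0

ℤ_5 = {x ∈ ℚ_5 : v_5(x) ≥ 0} and ℤ_5^× = {x ∈ ℤ_5 : v_5(x) = 0}. Here v_5(1525/29) = v_5(num) − v_5(den) = 2; compare against these criteria.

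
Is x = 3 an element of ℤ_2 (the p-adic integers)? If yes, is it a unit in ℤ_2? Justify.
x ∈ ℤ_2^× (unit); v_2(x) = 0

ℤ_2 = {x ∈ ℚ_2 : v_2(x) ≥ 0} and ℤ_2^× = {x ∈ ℤ_2 : v_2(x) = 0}. Here v_2(3) = v_2(num) − v_2(den) = 0; compare against these criteria.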